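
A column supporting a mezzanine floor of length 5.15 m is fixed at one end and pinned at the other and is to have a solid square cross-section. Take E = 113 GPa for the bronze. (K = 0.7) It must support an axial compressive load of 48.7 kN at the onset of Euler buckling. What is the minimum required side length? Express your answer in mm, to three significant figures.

a ≈ 51.1 mm

L_e = K·L = 0.7 × 5.15 = 3.605 m
Required I = P_cr·L_e²/(π²E) = 4.870×10^4 × 3.605² / (π² × 1.13×10^11) = 5.675×10^-7 m⁴
I_req = 5.675×10^5 mm⁴
Solid square: I = a⁴/12  ⇒  a = (12I)^(1/4) = (12×5.675×10^5)^(1/4) = 51.1 mm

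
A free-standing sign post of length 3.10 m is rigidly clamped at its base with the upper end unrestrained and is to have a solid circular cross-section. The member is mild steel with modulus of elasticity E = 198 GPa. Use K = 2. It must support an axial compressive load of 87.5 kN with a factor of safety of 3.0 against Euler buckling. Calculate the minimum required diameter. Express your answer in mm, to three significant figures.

Required P_cr = n·P = 3.0 × 87.5 = 262.5 kN
L_e = K·L = 2 × 3.10 = 6.200 m
Required I = P_cr·L_e²/(π²E) = 2.625×10^5 × 6.200² / (π² × 1.98×10^11) = 5.164×10^-6 m⁴
I_req = 5.164×10^6 mm⁴
Solid circle: I = πd⁴/64  ⇒  d = (64I/π)^(1/4) = (64×5.164×10^6/π)^(1/4) = 101 mm

d ≈ 101 mm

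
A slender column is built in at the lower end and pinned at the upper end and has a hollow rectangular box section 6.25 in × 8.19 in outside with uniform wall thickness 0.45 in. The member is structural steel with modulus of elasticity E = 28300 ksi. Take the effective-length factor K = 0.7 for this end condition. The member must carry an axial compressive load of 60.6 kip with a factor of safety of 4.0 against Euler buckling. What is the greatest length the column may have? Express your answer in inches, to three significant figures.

L_max ≈ 416 in

Inner dimensions: h_i = 8.19 − 2×0.45 = 7.290 in, b_i = 6.25 − 2×0.45 = 5.350 in
Weak-axis I_min = (h_o·b_o³ − h_i·b_i³)/12 with b_o = 6.25, b_i = 5.350 in (shorter outer/inner sides).
I_min = (8.19×6.25³ − 7.290×5.350³)/12 = 73.60 in⁴
Required critical load P_cr = n·P = 4.0 × 60.6 = 242.4 kip = 2.424×10^5 lb
From P_cr = π²EI/(K·L)²:  L = (1/K)·√(π²EI/P_cr) = (1/0.7)·√(π²×2.83×10^7×73.60/2.424×10^5)
L = 416 in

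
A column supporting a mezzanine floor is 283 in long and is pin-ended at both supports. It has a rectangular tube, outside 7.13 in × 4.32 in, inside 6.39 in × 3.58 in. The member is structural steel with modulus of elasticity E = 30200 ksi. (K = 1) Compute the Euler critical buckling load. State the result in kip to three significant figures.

P_cr ≈ 87.3 kip

Weak-axis I_min = (h_o·b_o³ − h_i·b_i³)/12 with b_o = 4.32, b_i = 3.580 in (shorter outer/inner sides).
I_min = (7.13×4.32³ − 6.390×3.580³)/12 = 23.47 in⁴
Effective length L_e = K·L = 1 × 283 = 283.0 in
P_cr = π²EI / L_e² = π² × 30200×10³ × 23.47 / 283.0² = 8.735×10^4 lb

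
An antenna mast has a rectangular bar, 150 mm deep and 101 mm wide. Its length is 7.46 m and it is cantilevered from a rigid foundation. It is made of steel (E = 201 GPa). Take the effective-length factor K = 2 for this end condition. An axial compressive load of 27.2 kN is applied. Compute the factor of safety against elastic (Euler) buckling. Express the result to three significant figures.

Buckling occurs about the weak axis: I_min = h·b³/12 with b = 101 mm (the shorter side).
I_min = 150×101³/12 = 1.288×10^7 mm⁴
I = 1.288×10^7 mm⁴ = 1.288×10^-5 m⁴
Effective length L_e = K·L = 2 × 7.46 = 14.92 m
P_cr = π²EI / L_e² = π² × 201×10⁹ × 1.288×10^-5 / 14.92² = 1.148×10^5 N
Factor of safety n = P_cr / P = 114.77 / 27.2 = 4.22

n ≈ 4.22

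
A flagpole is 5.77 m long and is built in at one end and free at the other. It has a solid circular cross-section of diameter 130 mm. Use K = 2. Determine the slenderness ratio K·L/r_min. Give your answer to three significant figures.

λ ≈ 355

I = πd⁴/64 = π×130⁴/64 = 1.402×10^7 mm⁴
A = 1.327×10^4 mm²;  r_min = √(I/A) = √(1.402×10^7/1.327×10^4) = 32.50 mm
L_e = K·L = 2 × 5.77 m = 11.54 m = 11540 mm
λ = L_e / r_min = 11540 / 32.50 = 355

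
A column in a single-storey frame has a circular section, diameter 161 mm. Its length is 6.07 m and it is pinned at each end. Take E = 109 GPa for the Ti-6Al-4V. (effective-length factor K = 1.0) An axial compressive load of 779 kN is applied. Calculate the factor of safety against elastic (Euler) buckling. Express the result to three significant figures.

n ≈ 1.24

I = πd⁴/64 = π×161⁴/64 = 3.298×10^7 mm⁴
I = 3.298×10^7 mm⁴ = 3.298×10^-5 m⁴
Effective length L_e = K·L = 1 × 6.07 = 6.070 m
P_cr = π²EI / L_e² = π² × 109×10⁹ × 3.298×10^-5 / 6.070² = 9.630×10^5 N
Factor of safety n = P_cr / P = 962.99 / 779 = 1.24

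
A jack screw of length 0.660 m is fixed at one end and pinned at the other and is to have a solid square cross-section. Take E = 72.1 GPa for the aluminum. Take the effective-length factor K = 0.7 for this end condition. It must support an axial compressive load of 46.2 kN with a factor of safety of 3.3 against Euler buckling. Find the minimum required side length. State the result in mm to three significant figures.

a ≈ 27.2 mm

Required P_cr = n·P = 3.3 × 46.2 = 152.5 kN
L_e = K·L = 0.7 × 0.660 = 0.4620 m
Required I = P_cr·L_e²/(π²E) = 1.525×10^5 × 0.4620² / (π² × 7.21×10^10) = 4.573×10^-8 m⁴
I_req = 4.573×10^4 mm⁴
Solid square: I = a⁴/12  ⇒  a = (12I)^(1/4) = (12×4.573×10^4)^(1/4) = 27.2 mm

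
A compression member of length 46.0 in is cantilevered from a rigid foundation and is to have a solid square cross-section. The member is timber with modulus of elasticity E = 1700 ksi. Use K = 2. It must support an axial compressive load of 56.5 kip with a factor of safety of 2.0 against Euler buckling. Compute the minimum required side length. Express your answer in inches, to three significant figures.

Required P_cr = n·P = 2.0 × 56.5 = 113.0 kip
L_e = K·L = 2 × 46.0 = 92.00 in
Required I = P_cr·L_e²/(π²E) = 1.130×10^5 × 92.00² / (π² × 1.70×10^6) = 57.00 in⁴
Solid square: I = a⁴/12  ⇒  a = (12I)^(1/4) = (12×57.00)^(1/4) = 5.11 in

a ≈ 5.11 in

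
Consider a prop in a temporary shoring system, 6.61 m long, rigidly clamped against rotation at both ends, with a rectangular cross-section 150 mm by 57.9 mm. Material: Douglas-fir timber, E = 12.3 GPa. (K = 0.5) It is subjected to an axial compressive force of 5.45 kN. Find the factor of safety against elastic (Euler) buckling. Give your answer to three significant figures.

Buckling occurs about the weak axis: I_min = h·b³/12 with b = 57.9 mm (the shorter side).
I_min = 150×57.9³/12 = 2.426×10^6 mm⁴
I = 2.426×10^6 mm⁴ = 2.426×10^-6 m⁴
Effective length L_e = K·L = 0.5 × 6.61 = 3.305 m
P_cr = π²EI / L_e² = π² × 12.3×10⁹ × 2.426×10^-6 / 3.305² = 2.697×10^4 N
Factor of safety n = P_cr / P = 26.965 / 5.45 = 4.95

n ≈ 4.95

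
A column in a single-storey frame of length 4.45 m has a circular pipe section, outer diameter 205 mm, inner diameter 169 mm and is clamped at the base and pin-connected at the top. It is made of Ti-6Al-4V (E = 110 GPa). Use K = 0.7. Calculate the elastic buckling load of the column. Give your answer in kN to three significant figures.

d_o = 205 mm, d_i = 169 mm
I = π(d_o⁴ − d_i⁴)/64 = π(205⁴ − 169.0⁴)/64 = 4.665×10^7 mm⁴
I = 4.665×10^7 mm⁴ = 4.665×10^-5 m⁴
Effective length L_e = K·L = 0.7 × 4.45 = 3.115 m
P_cr = π²EI / L_e² = π² × 110×10⁹ × 4.665×10^-5 / 3.115² = 5.220×10^6 N

P_cr ≈ 5220 kN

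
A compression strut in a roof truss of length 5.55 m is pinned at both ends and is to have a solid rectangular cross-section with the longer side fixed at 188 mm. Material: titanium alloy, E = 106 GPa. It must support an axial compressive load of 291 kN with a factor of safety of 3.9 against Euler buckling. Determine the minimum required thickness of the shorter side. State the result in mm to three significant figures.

b ≈ 129 mm

Required P_cr = n·P = 3.9 × 291 = 1135 kN
L_e = K·L = 1 × 5.55 = 5.550 m
Required I = P_cr·L_e²/(π²E) = 1.135×10^6 × 5.550² / (π² × 1.06×10^11) = 3.341×10^-5 m⁴
I_req = 3.341×10^7 mm⁴
Rectangle, weak axis: I_min = h·b³/12 with h = 188 mm fixed  ⇒  b = (12I/h)^(1/3) = 129 mm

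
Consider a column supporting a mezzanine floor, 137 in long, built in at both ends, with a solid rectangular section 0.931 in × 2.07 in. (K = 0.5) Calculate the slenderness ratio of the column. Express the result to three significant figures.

Buckling occurs about the weak axis: I_min = h·b³/12 with b = 0.931 in (the shorter side).
I_min = 2.07×0.931³/12 = 0.1392 in⁴
A = 1.927 in²;  r_min = √(I/A) = √(0.1392/1.927) = 0.2688 in
L_e = K·L = 0.5 × 137 = 68.50 in
λ = L_e / r_min = 68.500 / 0.2688 = 255

λ ≈ 255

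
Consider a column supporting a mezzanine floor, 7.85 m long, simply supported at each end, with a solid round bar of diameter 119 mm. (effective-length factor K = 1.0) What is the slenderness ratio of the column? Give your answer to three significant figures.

For a solid circle r = d/4 = 119/4 = 29.75 mm
L_e = K·L = 1 × 7.85 m = 7.850 m = 7850.0 mm
λ = L_e / r_min = 7850.0 / 29.75 = 264

λ ≈ 264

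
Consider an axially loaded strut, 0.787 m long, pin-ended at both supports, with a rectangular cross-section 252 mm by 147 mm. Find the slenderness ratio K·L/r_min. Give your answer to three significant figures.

Buckling occurs about the weak axis: I_min = h·b³/12 with b = 147 mm (the shorter side).
I_min = 252×147³/12 = 6.671×10^7 mm⁴
A = 3.704×10^4 mm²;  r_min = √(I/A) = √(6.671×10^7/3.704×10^4) = 42.44 mm
L_e = K·L = 1 × 0.787 m = 0.7870 m = 787.00 mm
λ = L_e / r_min = 787.00 / 42.44 = 18.5

λ ≈ 18.5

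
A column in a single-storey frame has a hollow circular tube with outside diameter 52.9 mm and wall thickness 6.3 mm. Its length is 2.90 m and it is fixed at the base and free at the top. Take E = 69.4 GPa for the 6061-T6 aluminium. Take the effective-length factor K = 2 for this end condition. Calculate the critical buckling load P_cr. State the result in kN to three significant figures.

P_cr ≈ 5.19 kN

Inner diameter d_i = 52.9 − 2×6.3 = 40.30 mm
I = π(d_o⁴ − d_i⁴)/64 = π(52.9⁴ − 40.30⁴)/64 = 2.549×10^5 mm⁴
I = 2.549×10^5 mm⁴ = 2.549×10^-7 m⁴
Effective length L_e = K·L = 2 × 2.90 = 5.800 m
P_cr = π²EI / L_e² = π² × 69.4×10⁹ × 2.549×10^-7 / 5.800² = 5.191×10^3 N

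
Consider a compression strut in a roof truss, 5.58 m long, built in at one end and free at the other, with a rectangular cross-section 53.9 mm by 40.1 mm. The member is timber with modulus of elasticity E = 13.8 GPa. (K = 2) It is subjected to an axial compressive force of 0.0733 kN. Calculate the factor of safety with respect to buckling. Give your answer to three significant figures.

Buckling occurs about the weak axis: I_min = h·b³/12 with b = 40.1 mm (the shorter side).
I_min = 53.9×40.1³/12 = 2.896×10^5 mm⁴
I = 2.896×10^5 mm⁴ = 2.896×10^-7 m⁴
Effective length L_e = K·L = 2 × 5.58 = 11.16 m
P_cr = π²EI / L_e² = π² × 13.8×10⁹ × 2.896×10^-7 / 11.16² = 316.7 N
Factor of safety n = P_cr / P = 0.31673 / 0.0733 = 4.32

n ≈ 4.32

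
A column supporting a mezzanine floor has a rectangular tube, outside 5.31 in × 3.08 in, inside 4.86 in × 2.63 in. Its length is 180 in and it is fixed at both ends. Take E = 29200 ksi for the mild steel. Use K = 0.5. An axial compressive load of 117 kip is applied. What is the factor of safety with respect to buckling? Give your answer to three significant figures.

n ≈ 1.69

Weak-axis I_min = (h_o·b_o³ − h_i·b_i³)/12 with b_o = 3.08, b_i = 2.630 in (shorter outer/inner sides).
I_min = (5.31×3.08³ − 4.860×2.630³)/12 = 5.561 in⁴
Effective length L_e = K·L = 0.5 × 180 = 90.00 in
P_cr = π²EI / L_e² = π² × 29200×10³ × 5.561 / 90.00² = 1.979×10^5 lb
Factor of safety n = P_cr / P = 197.87 / 117 = 1.69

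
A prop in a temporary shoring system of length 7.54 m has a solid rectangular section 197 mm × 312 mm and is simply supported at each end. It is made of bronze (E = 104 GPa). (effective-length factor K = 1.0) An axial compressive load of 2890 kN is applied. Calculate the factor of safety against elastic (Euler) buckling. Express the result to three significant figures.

Buckling occurs about the weak axis: I_min = h·b³/12 with b = 197 mm (the shorter side).
I_min = 312×197³/12 = 1.988×10^8 mm⁴
I = 1.988×10^8 mm⁴ = 1.988×10^-4 m⁴
Effective length L_e = K·L = 1 × 7.54 = 7.540 m
P_cr = π²EI / L_e² = π² × 104×10⁹ × 1.988×10^-4 / 7.540² = 3.589×10^6 N
Factor of safety n = P_cr / P = 3588.9 / 2890 = 1.24

n ≈ 1.24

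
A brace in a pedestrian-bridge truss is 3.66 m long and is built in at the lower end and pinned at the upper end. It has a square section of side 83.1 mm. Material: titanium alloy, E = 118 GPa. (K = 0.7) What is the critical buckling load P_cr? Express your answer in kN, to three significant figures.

P_cr ≈ 705 kN

I = a⁴/12 = 83.1⁴/12 = 3.974×10^6 mm⁴
I = 3.974×10^6 mm⁴ = 3.974×10^-6 m⁴
Effective length L_e = K·L = 0.7 × 3.66 = 2.562 m
P_cr = π²EI / L_e² = π² × 118×10⁹ × 3.974×10^-6 / 2.562² = 7.051×10^5 N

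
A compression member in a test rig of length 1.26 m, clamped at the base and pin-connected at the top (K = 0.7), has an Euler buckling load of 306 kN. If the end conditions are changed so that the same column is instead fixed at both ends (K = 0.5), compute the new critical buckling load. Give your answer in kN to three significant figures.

P_cr ≈ 600 kN

P_cr ∝ 1/K², so P_cr,new = P_cr,old × (K_old/K_new)² = 306 × (0.7/0.5)²
= 306 × 1.960 = 600 kN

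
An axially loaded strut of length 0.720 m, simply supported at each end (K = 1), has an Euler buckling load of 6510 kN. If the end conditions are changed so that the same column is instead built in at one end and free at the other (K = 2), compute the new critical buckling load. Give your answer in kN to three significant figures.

P_cr ≈ 1630 kN

P_cr ∝ 1/K², so P_cr,new = P_cr,old × (K_old/K_new)² = 6510 × (1/2)²
= 6510 × 0.2500 = 1630 kN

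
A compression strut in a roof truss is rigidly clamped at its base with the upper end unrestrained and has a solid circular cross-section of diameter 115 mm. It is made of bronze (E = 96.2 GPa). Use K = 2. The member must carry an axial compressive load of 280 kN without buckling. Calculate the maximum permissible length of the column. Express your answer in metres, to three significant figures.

I = πd⁴/64 = π×115⁴/64 = 8.585×10^6 mm⁴
I = 8.585×10^-6 m⁴
At the buckling limit P_cr = P = 2.800×10^5 N
From P_cr = π²EI/(K·L)²:  L = (1/K)·√(π²EI/P_cr) = (1/2)·√(π²×9.62×10^10×8.585×10^-6/2.800×10^5)
L = 2.70 m

L_max ≈ 2.70 m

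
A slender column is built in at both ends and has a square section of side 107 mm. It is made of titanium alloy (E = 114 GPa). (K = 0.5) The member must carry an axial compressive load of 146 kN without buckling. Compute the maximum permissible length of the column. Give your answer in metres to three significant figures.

L_max ≈ 18.3 m

I = a⁴/12 = 107⁴/12 = 1.092×10^7 mm⁴
I = 1.092×10^-5 m⁴
At the buckling limit P_cr = P = 1.460×10^5 N
From P_cr = π²EI/(K·L)²:  L = (1/K)·√(π²EI/P_cr) = (1/0.5)·√(π²×1.14×10^11×1.092×10^-5/1.460×10^5)
L = 18.3 m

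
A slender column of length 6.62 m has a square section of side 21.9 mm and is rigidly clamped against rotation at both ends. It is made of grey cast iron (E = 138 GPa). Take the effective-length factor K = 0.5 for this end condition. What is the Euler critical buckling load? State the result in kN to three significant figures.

I = a⁴/12 = 21.9⁴/12 = 1.917×10^4 mm⁴
I = 1.917×10^4 mm⁴ = 1.917×10^-8 m⁴
Effective length L_e = K·L = 0.5 × 6.62 = 3.310 m
P_cr = π²EI / L_e² = π² × 138×10⁹ × 1.917×10^-8 / 3.310² = 2.383×10^3 N

P_cr ≈ 2.38 kN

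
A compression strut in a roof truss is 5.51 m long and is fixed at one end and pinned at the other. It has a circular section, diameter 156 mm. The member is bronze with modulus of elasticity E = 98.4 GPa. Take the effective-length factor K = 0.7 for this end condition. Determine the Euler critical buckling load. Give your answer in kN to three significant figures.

P_cr ≈ 1900 kN

I = πd⁴/64 = π×156⁴/64 = 2.907×10^7 mm⁴
I = 2.907×10^7 mm⁴ = 2.907×10^-5 m⁴
Effective length L_e = K·L = 0.7 × 5.51 = 3.857 m
P_cr = π²EI / L_e² = π² × 98.4×10⁹ × 2.907×10^-5 / 3.857² = 1.898×10^6 N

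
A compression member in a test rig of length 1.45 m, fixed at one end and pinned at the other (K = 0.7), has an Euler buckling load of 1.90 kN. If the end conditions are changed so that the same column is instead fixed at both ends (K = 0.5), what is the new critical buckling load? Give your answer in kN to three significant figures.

P_cr ≈ 3.72 kN

P_cr ∝ 1/K², so P_cr,new = P_cr,old × (K_old/K_new)² = 1.90 × (0.7/0.5)²
= 1.90 × 1.960 = 3.72 kN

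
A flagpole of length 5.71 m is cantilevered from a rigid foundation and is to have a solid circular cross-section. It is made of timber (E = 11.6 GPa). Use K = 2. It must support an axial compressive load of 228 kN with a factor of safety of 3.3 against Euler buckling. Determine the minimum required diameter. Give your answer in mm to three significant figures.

d ≈ 364 mm

Required P_cr = n·P = 3.3 × 228 = 752.4 kN
L_e = K·L = 2 × 5.71 = 11.42 m
Required I = P_cr·L_e²/(π²E) = 7.524×10^5 × 11.42² / (π² × 1.16×10^10) = 8.571×10^-4 m⁴
I_req = 8.571×10^8 mm⁴
Solid circle: I = πd⁴/64  ⇒  d = (64I/π)^(1/4) = (64×8.571×10^8/π)^(1/4) = 364 mm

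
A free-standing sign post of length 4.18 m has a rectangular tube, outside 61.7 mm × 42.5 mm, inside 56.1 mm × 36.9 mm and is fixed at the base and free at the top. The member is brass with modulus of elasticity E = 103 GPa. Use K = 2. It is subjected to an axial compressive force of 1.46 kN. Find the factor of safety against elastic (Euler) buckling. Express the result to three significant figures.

n ≈ 1.59

Weak-axis I_min = (h_o·b_o³ − h_i·b_i³)/12 with b_o = 42.5, b_i = 36.90 mm (shorter outer/inner sides).
I_min = (61.7×42.5³ − 56.10×36.90³)/12 = 1.598×10^5 mm⁴
I = 1.598×10^5 mm⁴ = 1.598×10^-7 m⁴
Effective length L_e = K·L = 2 × 4.18 = 8.360 m
P_cr = π²EI / L_e² = π² × 103×10⁹ × 1.598×10^-7 / 8.360² = 2.325×10^3 N
Factor of safety n = P_cr / P = 2.3246 / 1.46 = 1.59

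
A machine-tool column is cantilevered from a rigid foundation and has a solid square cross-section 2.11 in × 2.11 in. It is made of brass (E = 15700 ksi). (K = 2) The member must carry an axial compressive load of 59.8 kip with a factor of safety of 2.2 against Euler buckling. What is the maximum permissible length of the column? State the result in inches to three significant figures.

L_max ≈ 22.1 in

I = a⁴/12 = 2.11⁴/12 = 1.652 in⁴
Required critical load P_cr = n·P = 2.2 × 59.8 = 131.6 kip = 1.316×10^5 lb
From P_cr = π²EI/(K·L)²:  L = (1/K)·√(π²EI/P_cr) = (1/2)·√(π²×1.57×10^7×1.652/1.316×10^5)
L = 22.1 in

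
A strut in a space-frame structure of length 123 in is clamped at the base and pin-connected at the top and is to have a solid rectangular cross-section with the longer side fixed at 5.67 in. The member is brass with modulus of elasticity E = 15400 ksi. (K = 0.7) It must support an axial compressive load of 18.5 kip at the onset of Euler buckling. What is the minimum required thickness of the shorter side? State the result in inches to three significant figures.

b ≈ 1.24 in

L_e = K·L = 0.7 × 123 = 86.10 in
Required I = P_cr·L_e²/(π²E) = 1.850×10^4 × 86.10² / (π² × 1.54×10^7) = 0.9023 in⁴
Rectangle, weak axis: I_min = h·b³/12 with h = 5.67 in fixed  ⇒  b = (12I/h)^(1/3) = 1.24 in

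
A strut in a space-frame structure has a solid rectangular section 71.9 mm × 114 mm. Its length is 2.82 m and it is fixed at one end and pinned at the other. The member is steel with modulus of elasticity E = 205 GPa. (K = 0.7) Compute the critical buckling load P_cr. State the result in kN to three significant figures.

P_cr ≈ 1830 kN

Buckling occurs about the weak axis: I_min = h·b³/12 with b = 71.9 mm (the shorter side).
I_min = 114×71.9³/12 = 3.531×10^6 mm⁴
I = 3.531×10^6 mm⁴ = 3.531×10^-6 m⁴
Effective length L_e = K·L = 0.7 × 2.82 = 1.974 m
P_cr = π²EI / L_e² = π² × 205×10⁹ × 3.531×10^-6 / 1.974² = 1.833×10^6 N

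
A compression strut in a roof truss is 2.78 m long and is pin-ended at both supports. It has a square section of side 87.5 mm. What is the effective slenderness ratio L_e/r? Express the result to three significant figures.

I = a⁴/12 = 87.5⁴/12 = 4.885×10^6 mm⁴
A = 7.656×10^3 mm²;  r_min = √(I/A) = √(4.885×10^6/7.656×10^3) = 25.26 mm
L_e = K·L = 1 × 2.78 m = 2.780 m = 2780.0 mm
λ = L_e / r_min = 2780.0 / 25.26 = 110

λ ≈ 110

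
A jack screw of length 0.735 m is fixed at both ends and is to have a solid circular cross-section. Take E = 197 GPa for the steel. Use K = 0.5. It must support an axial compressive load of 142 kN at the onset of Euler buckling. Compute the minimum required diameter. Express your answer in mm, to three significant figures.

d ≈ 21.2 mm

L_e = K·L = 0.5 × 0.735 = 0.3675 m
Required I = P_cr·L_e²/(π²E) = 1.420×10^5 × 0.3675² / (π² × 1.97×10^11) = 9.864×10^-9 m⁴
I_req = 9.864×10^3 mm⁴
Solid circle: I = πd⁴/64  ⇒  d = (64I/π)^(1/4) = (64×9.864×10^3/π)^(1/4) = 21.2 mm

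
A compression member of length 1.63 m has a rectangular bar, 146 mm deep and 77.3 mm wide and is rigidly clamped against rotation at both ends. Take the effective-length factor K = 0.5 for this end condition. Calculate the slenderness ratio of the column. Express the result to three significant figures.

For a rectangle r_min = b/√12 = 77.3/√12 = 22.31 mm
L_e = K·L = 0.5 × 1.63 m = 0.8150 m = 815.00 mm
λ = L_e / r_min = 815.00 / 22.31 = 36.5

λ ≈ 36.5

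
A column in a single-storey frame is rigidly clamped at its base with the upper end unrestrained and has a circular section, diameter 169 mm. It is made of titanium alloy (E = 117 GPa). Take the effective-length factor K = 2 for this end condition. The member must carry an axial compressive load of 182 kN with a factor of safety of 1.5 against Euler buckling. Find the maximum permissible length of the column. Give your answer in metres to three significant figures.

L_max ≈ 6.51 m

I = πd⁴/64 = π×169⁴/64 = 4.004×10^7 mm⁴
I = 4.004×10^-5 m⁴
Required critical load P_cr = n·P = 1.5 × 182 = 273.0 kN = 2.730×10^5 N
From P_cr = π²EI/(K·L)²:  L = (1/K)·√(π²EI/P_cr) = (1/2)·√(π²×1.17×10^11×4.004×10^-5/2.730×10^5)
L = 6.51 m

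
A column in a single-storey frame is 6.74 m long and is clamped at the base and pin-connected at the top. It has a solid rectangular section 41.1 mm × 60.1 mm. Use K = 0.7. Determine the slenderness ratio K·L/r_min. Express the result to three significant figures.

λ ≈ 398

For a rectangle r_min = b/√12 = 41.1/√12 = 11.86 mm
L_e = K·L = 0.7 × 6.74 m = 4.718 m = 4718.0 mm
λ = L_e / r_min = 4718.0 / 11.86 = 398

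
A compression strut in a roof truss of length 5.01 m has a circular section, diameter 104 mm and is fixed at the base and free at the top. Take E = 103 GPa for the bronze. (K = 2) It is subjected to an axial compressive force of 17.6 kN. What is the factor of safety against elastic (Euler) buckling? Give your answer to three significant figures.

n ≈ 3.30

I = πd⁴/64 = π×104⁴/64 = 5.743×10^6 mm⁴
I = 5.743×10^6 mm⁴ = 5.743×10^-6 m⁴
Effective length L_e = K·L = 2 × 5.01 = 10.02 m
P_cr = π²EI / L_e² = π² × 103×10⁹ × 5.743×10^-6 / 10.02² = 5.814×10^4 N
Factor of safety n = P_cr / P = 58.144 / 17.6 = 3.30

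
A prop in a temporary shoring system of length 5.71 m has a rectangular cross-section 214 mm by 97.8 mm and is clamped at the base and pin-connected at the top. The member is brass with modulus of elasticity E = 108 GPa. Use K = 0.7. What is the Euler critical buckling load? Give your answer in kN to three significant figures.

P_cr ≈ 1110 kN

Buckling occurs about the weak axis: I_min = h·b³/12 with b = 97.8 mm (the shorter side).
I_min = 214×97.8³/12 = 1.668×10^7 mm⁴
I = 1.668×10^7 mm⁴ = 1.668×10^-5 m⁴
Effective length L_e = K·L = 0.7 × 5.71 = 3.997 m
P_cr = π²EI / L_e² = π² × 108×10⁹ × 1.668×10^-5 / 3.997² = 1.113×10^6 N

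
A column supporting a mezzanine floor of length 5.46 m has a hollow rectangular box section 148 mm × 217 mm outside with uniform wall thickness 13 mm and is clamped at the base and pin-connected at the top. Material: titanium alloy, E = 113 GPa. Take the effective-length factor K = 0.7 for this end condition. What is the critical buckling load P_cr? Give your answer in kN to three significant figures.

P_cr ≈ 2270 kN

Inner dimensions: h_i = 217 − 2×13 = 191.0 mm, b_i = 148 − 2×13 = 122.0 mm
Weak-axis I_min = (h_o·b_o³ − h_i·b_i³)/12 with b_o = 148, b_i = 122.0 mm (shorter outer/inner sides).
I_min = (217×148³ − 191.0×122.0³)/12 = 2.972×10^7 mm⁴
I = 2.972×10^7 mm⁴ = 2.972×10^-5 m⁴
Effective length L_e = K·L = 0.7 × 5.46 = 3.822 m
P_cr = π²EI / L_e² = π² × 113×10⁹ × 2.972×10^-5 / 3.822² = 2.269×10^6 N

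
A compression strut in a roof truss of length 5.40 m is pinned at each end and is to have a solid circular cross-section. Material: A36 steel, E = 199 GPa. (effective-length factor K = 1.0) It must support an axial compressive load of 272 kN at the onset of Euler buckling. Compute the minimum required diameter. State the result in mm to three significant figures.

d ≈ 95.2 mm

L_e = K·L = 1 × 5.40 = 5.400 m
Required I = P_cr·L_e²/(π²E) = 2.720×10^5 × 5.400² / (π² × 1.99×10^11) = 4.038×10^-6 m⁴
I_req = 4.038×10^6 mm⁴
Solid circle: I = πd⁴/64  ⇒  d = (64I/π)^(1/4) = (64×4.038×10^6/π)^(1/4) = 95.2 mm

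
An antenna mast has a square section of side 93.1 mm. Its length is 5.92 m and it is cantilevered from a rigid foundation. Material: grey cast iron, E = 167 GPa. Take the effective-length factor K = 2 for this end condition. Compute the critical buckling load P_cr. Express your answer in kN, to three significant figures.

P_cr ≈ 73.6 kN

I = a⁴/12 = 93.1⁴/12 = 6.261×10^6 mm⁴
I = 6.261×10^6 mm⁴ = 6.261×10^-6 m⁴
Effective length L_e = K·L = 2 × 5.92 = 11.84 m
P_cr = π²EI / L_e² = π² × 167×10⁹ × 6.261×10^-6 / 11.84² = 7.361×10^4 N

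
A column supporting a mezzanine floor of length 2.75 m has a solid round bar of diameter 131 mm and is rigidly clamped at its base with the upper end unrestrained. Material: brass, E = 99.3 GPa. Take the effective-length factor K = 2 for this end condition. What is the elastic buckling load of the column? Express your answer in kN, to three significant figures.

I = πd⁴/64 = π×131⁴/64 = 1.446×10^7 mm⁴
I = 1.446×10^7 mm⁴ = 1.446×10^-5 m⁴
Effective length L_e = K·L = 2 × 2.75 = 5.500 m
P_cr = π²EI / L_e² = π² × 99.3×10⁹ × 1.446×10^-5 / 5.500² = 4.684×10^5 N

P_cr ≈ 468 kN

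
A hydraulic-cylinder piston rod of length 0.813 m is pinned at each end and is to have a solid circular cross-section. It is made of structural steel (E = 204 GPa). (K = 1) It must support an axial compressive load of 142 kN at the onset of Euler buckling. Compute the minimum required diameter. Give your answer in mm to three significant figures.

d ≈ 31.2 mm

L_e = K·L = 1 × 0.813 = 0.8130 m
Required I = P_cr·L_e²/(π²E) = 1.420×10^5 × 0.8130² / (π² × 2.04×10^11) = 4.662×10^-8 m⁴
I_req = 4.662×10^4 mm⁴
Solid circle: I = πd⁴/64  ⇒  d = (64I/π)^(1/4) = (64×4.662×10^4/π)^(1/4) = 31.2 mm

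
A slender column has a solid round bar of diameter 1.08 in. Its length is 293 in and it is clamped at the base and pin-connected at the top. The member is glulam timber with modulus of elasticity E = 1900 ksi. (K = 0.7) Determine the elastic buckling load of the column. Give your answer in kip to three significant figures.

P_cr ≈ 0.0298 kip

I = πd⁴/64 = π×1.08⁴/64 = 6.678×10^-2 in⁴
Effective length L_e = K·L = 0.7 × 293 = 205.1 in
P_cr = π²EI / L_e² = π² × 1900×10³ × 6.678×10^-2 / 205.1² = 29.77 lb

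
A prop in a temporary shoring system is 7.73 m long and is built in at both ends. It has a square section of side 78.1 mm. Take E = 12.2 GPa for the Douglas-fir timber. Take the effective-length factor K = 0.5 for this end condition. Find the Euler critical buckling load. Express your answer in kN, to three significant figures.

P_cr ≈ 25.0 kN

I = a⁴/12 = 78.1⁴/12 = 3.100×10^6 mm⁴
I = 3.100×10^6 mm⁴ = 3.100×10^-6 m⁴
Effective length L_e = K·L = 0.5 × 7.73 = 3.865 m
P_cr = π²EI / L_e² = π² × 12.2×10⁹ × 3.100×10^-6 / 3.865² = 2.499×10^4 N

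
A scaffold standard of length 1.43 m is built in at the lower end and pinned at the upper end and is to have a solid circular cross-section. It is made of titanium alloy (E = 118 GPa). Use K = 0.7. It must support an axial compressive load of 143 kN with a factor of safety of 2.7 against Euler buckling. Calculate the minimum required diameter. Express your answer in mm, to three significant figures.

d ≈ 51.0 mm

Required P_cr = n·P = 2.7 × 143 = 386.1 kN
L_e = K·L = 0.7 × 1.43 = 1.001 m
Required I = P_cr·L_e²/(π²E) = 3.861×10^5 × 1.001² / (π² × 1.18×10^11) = 3.322×10^-7 m⁴
I_req = 3.322×10^5 mm⁴
Solid circle: I = πd⁴/64  ⇒  d = (64I/π)^(1/4) = (64×3.322×10^5/π)^(1/4) = 51.0 mm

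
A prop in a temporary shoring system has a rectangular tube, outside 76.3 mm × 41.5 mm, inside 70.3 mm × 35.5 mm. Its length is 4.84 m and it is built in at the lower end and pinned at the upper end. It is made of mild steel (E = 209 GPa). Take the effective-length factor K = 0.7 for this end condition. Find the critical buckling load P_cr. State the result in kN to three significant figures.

Weak-axis I_min = (h_o·b_o³ − h_i·b_i³)/12 with b_o = 41.5, b_i = 35.50 mm (shorter outer/inner sides).
I_min = (76.3×41.5³ − 70.30×35.50³)/12 = 1.924×10^5 mm⁴
I = 1.924×10^5 mm⁴ = 1.924×10^-7 m⁴
Effective length L_e = K·L = 0.7 × 4.84 = 3.388 m
P_cr = π²EI / L_e² = π² × 209×10⁹ × 1.924×10^-7 / 3.388² = 3.457×10^4 N

P_cr ≈ 34.6 kN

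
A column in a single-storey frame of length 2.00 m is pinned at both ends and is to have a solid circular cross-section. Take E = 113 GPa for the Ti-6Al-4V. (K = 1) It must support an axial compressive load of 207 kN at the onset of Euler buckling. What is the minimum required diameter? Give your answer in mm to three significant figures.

L_e = K·L = 1 × 2.00 = 2.000 m
Required I = P_cr·L_e²/(π²E) = 2.070×10^5 × 2.000² / (π² × 1.13×10^11) = 7.424×10^-7 m⁴
I_req = 7.424×10^5 mm⁴
Solid circle: I = πd⁴/64  ⇒  d = (64I/π)^(1/4) = (64×7.424×10^5/π)^(1/4) = 62.4 mm

d ≈ 62.4 mm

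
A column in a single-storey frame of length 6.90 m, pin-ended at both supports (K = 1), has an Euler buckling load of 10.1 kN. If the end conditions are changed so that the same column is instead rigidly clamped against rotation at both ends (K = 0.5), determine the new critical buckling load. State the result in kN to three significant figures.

P_cr ∝ 1/K², so P_cr,new = P_cr,old × (K_old/K_new)² = 10.1 × (1/0.5)²
= 10.1 × 4.000 = 40.4 kN

P_cr ≈ 40.4 kN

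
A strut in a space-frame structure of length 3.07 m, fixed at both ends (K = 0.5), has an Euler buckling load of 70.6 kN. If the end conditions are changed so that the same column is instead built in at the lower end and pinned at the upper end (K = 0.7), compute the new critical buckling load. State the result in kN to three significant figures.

P_cr ∝ 1/K², so P_cr,new = P_cr,old × (K_old/K_new)² = 70.6 × (0.5/0.7)²
= 70.6 × 0.5102 = 36.0 kN

P_cr ≈ 36.0 kN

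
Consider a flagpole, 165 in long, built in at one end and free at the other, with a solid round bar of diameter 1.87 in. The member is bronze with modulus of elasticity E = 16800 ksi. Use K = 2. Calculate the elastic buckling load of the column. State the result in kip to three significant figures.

P_cr ≈ 0.914 kip

I = πd⁴/64 = π×1.87⁴/64 = 0.6003 in⁴
Effective length L_e = K·L = 2 × 165 = 330.0 in
P_cr = π²EI / L_e² = π² × 16800×10³ × 0.6003 / 330.0² = 913.9 lb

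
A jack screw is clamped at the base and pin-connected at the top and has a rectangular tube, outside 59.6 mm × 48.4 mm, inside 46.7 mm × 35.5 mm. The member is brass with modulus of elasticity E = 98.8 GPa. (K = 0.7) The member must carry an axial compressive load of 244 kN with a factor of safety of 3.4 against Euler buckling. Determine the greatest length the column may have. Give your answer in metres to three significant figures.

Weak-axis I_min = (h_o·b_o³ − h_i·b_i³)/12 with b_o = 48.4, b_i = 35.50 mm (shorter outer/inner sides).
I_min = (59.6×48.4³ − 46.70×35.50³)/12 = 3.890×10^5 mm⁴
I = 3.890×10^-7 m⁴
Required critical load P_cr = n·P = 3.4 × 244 = 829.6 kN = 8.296×10^5 N
From P_cr = π²EI/(K·L)²:  L = (1/K)·√(π²EI/P_cr) = (1/0.7)·√(π²×9.88×10^10×3.890×10^-7/8.296×10^5)
L = 0.966 m

L_max ≈ 0.966 m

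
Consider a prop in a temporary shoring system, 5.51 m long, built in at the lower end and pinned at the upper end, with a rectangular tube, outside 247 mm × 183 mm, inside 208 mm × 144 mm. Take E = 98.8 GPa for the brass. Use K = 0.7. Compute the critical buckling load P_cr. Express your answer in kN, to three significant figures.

Weak-axis I_min = (h_o·b_o³ − h_i·b_i³)/12 with b_o = 183, b_i = 144.0 mm (shorter outer/inner sides).
I_min = (247×183³ − 208.0×144.0³)/12 = 7.439×10^7 mm⁴
I = 7.439×10^7 mm⁴ = 7.439×10^-5 m⁴
Effective length L_e = K·L = 0.7 × 5.51 = 3.857 m
P_cr = π²EI / L_e² = π² × 98.8×10⁹ × 7.439×10^-5 / 3.857² = 4.876×10^6 N

P_cr ≈ 4880 kN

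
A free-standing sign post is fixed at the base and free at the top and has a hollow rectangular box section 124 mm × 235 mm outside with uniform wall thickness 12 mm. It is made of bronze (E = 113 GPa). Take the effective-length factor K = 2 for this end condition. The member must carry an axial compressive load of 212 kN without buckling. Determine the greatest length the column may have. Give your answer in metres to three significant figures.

Inner dimensions: h_i = 235 − 2×12 = 211.0 mm, b_i = 124 − 2×12 = 100.0 mm
Weak-axis I_min = (h_o·b_o³ − h_i·b_i³)/12 with b_o = 124, b_i = 100.0 mm (shorter outer/inner sides).
I_min = (235×124³ − 211.0×100.0³)/12 = 1.975×10^7 mm⁴
I = 1.975×10^-5 m⁴
At the buckling limit P_cr = P = 2.120×10^5 N
From P_cr = π²EI/(K·L)²:  L = (1/K)·√(π²EI/P_cr) = (1/2)·√(π²×1.13×10^11×1.975×10^-5/2.120×10^5)
L = 5.10 m

L_max ≈ 5.10 m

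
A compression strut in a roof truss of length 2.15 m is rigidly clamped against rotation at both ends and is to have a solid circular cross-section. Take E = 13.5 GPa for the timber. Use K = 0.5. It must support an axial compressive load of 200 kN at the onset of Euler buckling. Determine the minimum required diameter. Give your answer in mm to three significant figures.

d ≈ 77.1 mm

L_e = K·L = 0.5 × 2.15 = 1.075 m
Required I = P_cr·L_e²/(π²E) = 2.000×10^5 × 1.075² / (π² × 1.35×10^10) = 1.735×10^-6 m⁴
I_req = 1.735×10^6 mm⁴
Solid circle: I = πd⁴/64  ⇒  d = (64I/π)^(1/4) = (64×1.735×10^6/π)^(1/4) = 77.1 mm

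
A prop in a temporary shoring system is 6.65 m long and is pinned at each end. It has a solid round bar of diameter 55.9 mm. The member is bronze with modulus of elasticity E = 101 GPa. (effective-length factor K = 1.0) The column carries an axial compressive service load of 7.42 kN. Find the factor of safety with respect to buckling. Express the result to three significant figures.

I = πd⁴/64 = π×55.9⁴/64 = 4.793×10^5 mm⁴
I = 4.793×10^5 mm⁴ = 4.793×10^-7 m⁴
Effective length L_e = K·L = 1 × 6.65 = 6.650 m
P_cr = π²EI / L_e² = π² × 101×10⁹ × 4.793×10^-7 / 6.650² = 1.080×10^4 N
Factor of safety n = P_cr / P = 10.804 / 7.42 = 1.46

n ≈ 1.46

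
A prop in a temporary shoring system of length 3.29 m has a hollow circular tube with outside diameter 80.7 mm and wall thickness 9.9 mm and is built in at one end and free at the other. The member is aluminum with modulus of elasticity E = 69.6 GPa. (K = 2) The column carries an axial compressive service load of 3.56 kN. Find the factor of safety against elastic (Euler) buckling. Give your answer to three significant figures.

n ≈ 6.27

Inner diameter d_i = 80.7 − 2×9.9 = 60.90 mm
I = π(d_o⁴ − d_i⁴)/64 = π(80.7⁴ − 60.90⁴)/64 = 1.407×10^6 mm⁴
I = 1.407×10^6 mm⁴ = 1.407×10^-6 m⁴
Effective length L_e = K·L = 2 × 3.29 = 6.580 m
P_cr = π²EI / L_e² = π² × 69.6×10⁹ × 1.407×10^-6 / 6.580² = 2.232×10^4 N
Factor of safety n = P_cr / P = 22.318 / 3.56 = 6.27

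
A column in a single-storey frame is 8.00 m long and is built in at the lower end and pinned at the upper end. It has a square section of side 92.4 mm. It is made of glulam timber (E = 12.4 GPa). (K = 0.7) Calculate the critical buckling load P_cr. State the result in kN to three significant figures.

I = a⁴/12 = 92.4⁴/12 = 6.074×10^6 mm⁴
I = 6.074×10^6 mm⁴ = 6.074×10^-6 m⁴
Effective length L_e = K·L = 0.7 × 8.00 = 5.600 m
P_cr = π²EI / L_e² = π² × 12.4×10⁹ × 6.074×10^-6 / 5.600² = 2.371×10^4 N

P_cr ≈ 23.7 kN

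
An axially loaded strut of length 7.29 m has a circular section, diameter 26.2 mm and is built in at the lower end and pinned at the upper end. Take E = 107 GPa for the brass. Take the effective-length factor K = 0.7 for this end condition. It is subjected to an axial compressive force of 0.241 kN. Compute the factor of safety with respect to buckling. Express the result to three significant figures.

I = πd⁴/64 = π×26.2⁴/64 = 2.313×10^4 mm⁴
I = 2.313×10^4 mm⁴ = 2.313×10^-8 m⁴
Effective length L_e = K·L = 0.7 × 7.29 = 5.103 m
P_cr = π²EI / L_e² = π² × 107×10⁹ × 2.313×10^-8 / 5.103² = 938.0 N
Factor of safety n = P_cr / P = 0.93801 / 0.241 = 3.89

n ≈ 3.89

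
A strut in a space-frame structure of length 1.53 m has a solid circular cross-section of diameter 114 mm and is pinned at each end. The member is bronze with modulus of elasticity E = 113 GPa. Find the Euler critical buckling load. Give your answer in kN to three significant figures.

I = πd⁴/64 = π×114⁴/64 = 8.291×10^6 mm⁴
I = 8.291×10^6 mm⁴ = 8.291×10^-6 m⁴
Effective length L_e = K·L = 1 × 1.53 = 1.530 m
P_cr = π²EI / L_e² = π² × 113×10⁹ × 8.291×10^-6 / 1.530² = 3.950×10^6 N

P_cr ≈ 3950 kN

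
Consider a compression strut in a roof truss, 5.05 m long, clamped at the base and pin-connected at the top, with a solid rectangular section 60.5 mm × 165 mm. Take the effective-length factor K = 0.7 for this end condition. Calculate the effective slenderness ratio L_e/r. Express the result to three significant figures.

λ ≈ 202

For a rectangle r_min = b/√12 = 60.5/√12 = 17.46 mm
L_e = K·L = 0.7 × 5.05 m = 3.535 m = 3535.0 mm
λ = L_e / r_min = 3535.0 / 17.46 = 202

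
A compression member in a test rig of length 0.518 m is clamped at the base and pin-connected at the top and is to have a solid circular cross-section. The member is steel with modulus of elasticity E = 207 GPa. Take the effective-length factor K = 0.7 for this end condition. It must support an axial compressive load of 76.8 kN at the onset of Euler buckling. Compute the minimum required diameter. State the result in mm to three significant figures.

L_e = K·L = 0.7 × 0.518 = 0.3626 m
Required I = P_cr·L_e²/(π²E) = 7.680×10^4 × 0.3626² / (π² × 2.07×10^11) = 4.943×10^-9 m⁴
I_req = 4.943×10^3 mm⁴
Solid circle: I = πd⁴/64  ⇒  d = (64I/π)^(1/4) = (64×4.943×10^3/π)^(1/4) = 17.8 mm

d ≈ 17.8 mm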